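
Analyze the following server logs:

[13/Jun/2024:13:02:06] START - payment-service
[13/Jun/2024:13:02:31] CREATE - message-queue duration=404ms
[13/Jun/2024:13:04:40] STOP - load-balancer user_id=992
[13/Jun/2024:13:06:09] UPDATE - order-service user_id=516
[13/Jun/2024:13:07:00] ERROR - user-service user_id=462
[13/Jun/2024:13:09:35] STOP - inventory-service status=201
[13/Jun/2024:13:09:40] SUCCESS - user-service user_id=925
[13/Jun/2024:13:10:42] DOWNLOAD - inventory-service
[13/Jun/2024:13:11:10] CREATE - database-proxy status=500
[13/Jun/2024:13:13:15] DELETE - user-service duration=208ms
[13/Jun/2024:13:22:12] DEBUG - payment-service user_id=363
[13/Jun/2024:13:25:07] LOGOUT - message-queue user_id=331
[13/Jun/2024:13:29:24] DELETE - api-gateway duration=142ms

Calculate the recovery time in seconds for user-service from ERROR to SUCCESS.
160

To calculate recovery time:

1. Find ERROR event for user-service: 13/Jun/2024:13:07:00
2. Find next SUCCESS event for user-service: 13/Jun/2024:13:09:40
3. Recovery time: 13/Jun/2024:13:09:40 - 13/Jun/2024:13:07:00 = 160 seconds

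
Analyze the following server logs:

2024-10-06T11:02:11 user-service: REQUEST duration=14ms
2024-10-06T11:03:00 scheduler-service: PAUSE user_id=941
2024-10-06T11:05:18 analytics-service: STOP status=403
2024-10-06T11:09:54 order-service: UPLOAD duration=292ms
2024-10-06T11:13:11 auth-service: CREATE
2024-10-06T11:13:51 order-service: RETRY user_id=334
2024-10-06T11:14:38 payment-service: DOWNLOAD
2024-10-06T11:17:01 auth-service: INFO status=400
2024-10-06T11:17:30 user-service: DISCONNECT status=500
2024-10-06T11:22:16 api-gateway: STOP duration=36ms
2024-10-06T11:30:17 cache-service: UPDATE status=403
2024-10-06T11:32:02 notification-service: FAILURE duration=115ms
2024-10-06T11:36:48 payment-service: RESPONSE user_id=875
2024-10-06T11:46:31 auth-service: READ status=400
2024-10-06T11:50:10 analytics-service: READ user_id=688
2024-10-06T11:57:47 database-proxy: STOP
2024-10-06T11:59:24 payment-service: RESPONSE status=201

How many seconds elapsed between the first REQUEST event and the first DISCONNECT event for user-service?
919

To find the time between events:

1. Locate the first REQUEST event for user-service: 2024-10-06T11:02:11
2. Locate the first DISCONNECT event for user-service: 2024-10-06T11:17:30
3. Calculate the difference: 2024-10-06T11:17:30 - 2024-10-06T11:02:11 = 919 seconds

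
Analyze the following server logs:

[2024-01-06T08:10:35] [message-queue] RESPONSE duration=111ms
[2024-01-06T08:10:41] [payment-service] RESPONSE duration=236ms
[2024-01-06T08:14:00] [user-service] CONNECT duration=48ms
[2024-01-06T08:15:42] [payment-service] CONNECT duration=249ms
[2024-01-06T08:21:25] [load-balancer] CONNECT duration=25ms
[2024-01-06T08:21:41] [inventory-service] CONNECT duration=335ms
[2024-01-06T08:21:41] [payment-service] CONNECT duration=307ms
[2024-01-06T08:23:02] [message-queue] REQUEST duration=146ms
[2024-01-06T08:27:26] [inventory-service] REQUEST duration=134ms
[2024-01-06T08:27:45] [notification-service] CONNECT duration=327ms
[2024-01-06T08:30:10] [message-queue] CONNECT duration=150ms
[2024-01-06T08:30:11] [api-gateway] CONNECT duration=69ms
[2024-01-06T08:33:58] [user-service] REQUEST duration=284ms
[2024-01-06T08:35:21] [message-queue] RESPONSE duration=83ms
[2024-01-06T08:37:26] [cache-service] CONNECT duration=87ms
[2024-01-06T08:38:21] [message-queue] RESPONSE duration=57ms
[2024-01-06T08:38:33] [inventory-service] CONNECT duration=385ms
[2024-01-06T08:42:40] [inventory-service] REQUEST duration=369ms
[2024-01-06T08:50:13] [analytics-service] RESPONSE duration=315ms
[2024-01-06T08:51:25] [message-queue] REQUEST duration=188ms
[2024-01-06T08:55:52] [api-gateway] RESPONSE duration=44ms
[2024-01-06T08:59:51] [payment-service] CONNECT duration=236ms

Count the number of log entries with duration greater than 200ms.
10

To count timeouts:

1. Threshold: 200ms
2. Extract duration from each log entry
3. Count entries where duration > 200
4. Timeout count: 10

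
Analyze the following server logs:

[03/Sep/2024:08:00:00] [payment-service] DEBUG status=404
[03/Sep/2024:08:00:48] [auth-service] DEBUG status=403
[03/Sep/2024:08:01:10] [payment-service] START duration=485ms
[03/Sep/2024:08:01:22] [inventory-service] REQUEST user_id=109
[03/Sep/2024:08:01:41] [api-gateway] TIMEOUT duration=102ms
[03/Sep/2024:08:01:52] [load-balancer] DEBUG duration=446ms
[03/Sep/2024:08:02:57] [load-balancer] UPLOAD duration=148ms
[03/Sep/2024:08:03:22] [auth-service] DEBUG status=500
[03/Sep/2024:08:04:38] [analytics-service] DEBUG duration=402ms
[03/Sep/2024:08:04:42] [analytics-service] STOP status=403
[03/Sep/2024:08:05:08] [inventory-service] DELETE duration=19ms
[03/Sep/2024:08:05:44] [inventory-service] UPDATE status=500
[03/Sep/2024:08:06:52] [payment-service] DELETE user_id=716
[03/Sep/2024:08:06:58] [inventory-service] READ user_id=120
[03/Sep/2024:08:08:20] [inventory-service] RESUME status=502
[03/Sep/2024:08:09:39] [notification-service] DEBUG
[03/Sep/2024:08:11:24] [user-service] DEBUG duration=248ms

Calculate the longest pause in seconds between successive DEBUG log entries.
301

To find the longest gap:

1. Extract all DEBUG events in chronological order
2. Calculate time differences between consecutive events
3. Find the maximum difference
4. Longest gap: 301 seconds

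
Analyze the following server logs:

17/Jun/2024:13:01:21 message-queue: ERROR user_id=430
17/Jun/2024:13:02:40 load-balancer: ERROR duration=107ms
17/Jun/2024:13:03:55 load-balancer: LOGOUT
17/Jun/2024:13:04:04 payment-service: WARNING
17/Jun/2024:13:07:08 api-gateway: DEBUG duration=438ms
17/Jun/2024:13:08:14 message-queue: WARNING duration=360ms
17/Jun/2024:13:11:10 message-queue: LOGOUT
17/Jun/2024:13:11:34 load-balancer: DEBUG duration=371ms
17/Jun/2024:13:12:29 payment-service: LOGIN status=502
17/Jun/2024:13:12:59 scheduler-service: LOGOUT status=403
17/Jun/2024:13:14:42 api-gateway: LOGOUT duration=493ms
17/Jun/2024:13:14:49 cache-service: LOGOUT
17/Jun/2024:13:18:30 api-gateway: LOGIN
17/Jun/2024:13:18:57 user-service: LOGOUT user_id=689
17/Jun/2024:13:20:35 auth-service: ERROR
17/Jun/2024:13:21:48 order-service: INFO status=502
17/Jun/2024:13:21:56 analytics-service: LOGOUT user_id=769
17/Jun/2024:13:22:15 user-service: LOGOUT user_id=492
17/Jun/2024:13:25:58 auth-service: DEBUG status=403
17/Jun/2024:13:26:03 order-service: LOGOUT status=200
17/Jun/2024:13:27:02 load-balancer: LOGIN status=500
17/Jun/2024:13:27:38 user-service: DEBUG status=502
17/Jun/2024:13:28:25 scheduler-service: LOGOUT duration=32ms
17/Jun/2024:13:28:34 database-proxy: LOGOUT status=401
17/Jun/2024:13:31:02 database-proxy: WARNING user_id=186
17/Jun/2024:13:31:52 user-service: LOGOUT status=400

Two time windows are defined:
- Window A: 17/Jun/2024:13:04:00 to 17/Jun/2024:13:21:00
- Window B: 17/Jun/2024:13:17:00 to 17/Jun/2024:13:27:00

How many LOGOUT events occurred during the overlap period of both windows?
1

To find overlap events:

1. Window A: 17/Jun/2024:13:04:00 to 17/Jun/2024:13:21:00
2. Window B: 17/Jun/2024:13:17:00 to 17/Jun/2024:13:27:00
3. Overlap period: 17/Jun/2024:13:17:00 to 17/Jun/2024:13:21:00
4. Count LOGOUT events in overlap: 1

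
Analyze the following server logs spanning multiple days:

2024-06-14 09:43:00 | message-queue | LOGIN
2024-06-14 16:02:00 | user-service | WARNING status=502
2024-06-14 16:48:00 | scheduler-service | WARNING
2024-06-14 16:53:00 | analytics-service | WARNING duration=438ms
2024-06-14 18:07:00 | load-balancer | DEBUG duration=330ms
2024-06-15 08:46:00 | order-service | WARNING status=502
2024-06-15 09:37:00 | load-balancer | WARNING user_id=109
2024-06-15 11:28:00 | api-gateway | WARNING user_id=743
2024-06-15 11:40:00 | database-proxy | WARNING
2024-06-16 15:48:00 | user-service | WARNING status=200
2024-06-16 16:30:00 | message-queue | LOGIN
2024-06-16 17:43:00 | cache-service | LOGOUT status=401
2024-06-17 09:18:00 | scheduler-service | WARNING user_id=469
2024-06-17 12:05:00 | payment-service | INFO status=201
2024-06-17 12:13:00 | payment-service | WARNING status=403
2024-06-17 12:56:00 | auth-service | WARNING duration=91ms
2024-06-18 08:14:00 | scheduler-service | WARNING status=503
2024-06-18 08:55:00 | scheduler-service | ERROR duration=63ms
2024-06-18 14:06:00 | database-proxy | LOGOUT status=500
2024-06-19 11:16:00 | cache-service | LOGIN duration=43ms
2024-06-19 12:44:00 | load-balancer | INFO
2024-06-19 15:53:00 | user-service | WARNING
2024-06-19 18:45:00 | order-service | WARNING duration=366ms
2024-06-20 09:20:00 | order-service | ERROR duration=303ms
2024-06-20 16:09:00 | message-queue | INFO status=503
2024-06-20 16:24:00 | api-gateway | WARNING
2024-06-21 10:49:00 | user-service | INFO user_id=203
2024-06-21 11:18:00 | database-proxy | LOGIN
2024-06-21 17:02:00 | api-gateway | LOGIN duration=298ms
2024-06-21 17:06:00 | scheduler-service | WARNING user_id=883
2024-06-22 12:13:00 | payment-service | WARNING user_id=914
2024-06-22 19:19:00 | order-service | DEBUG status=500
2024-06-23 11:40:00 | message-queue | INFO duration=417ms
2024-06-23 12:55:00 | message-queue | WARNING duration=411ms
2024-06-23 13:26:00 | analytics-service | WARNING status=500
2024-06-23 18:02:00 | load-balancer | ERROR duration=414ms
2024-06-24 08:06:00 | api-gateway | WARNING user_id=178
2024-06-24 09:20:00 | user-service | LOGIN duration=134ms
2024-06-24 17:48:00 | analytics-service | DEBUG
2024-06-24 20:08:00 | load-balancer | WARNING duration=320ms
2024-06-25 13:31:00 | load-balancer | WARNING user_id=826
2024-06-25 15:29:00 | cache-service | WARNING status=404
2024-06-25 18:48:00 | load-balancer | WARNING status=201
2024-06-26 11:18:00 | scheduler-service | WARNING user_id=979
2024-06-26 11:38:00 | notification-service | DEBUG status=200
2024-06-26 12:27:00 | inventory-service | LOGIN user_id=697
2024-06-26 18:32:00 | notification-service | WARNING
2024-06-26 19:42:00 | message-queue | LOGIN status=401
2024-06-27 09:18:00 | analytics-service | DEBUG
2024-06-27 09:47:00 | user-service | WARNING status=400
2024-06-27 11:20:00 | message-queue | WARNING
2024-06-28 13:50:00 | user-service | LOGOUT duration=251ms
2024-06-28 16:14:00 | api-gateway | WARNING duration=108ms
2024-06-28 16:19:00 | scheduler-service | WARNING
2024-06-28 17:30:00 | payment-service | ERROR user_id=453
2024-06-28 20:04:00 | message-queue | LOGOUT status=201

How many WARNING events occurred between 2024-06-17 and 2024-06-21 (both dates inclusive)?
8

To filter by date range:

1. Date range: 2024-06-17 through 2024-06-21, both dates inclusive
2. Filter for WARNING events whose date falls in this range
3. Count matching events: 8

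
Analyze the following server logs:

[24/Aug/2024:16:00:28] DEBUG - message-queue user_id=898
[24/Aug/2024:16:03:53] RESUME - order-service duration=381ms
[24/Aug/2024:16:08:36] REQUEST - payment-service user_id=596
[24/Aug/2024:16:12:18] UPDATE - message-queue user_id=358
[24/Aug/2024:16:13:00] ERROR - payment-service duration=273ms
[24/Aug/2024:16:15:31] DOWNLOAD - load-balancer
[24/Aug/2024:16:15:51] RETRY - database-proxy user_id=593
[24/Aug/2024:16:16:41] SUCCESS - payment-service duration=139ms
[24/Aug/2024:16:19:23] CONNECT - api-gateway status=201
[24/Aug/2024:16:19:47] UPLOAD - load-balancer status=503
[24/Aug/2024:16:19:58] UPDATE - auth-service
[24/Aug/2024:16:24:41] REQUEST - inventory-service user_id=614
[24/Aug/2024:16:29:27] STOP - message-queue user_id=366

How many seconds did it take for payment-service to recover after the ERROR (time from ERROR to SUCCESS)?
221

To calculate recovery time:

1. Find ERROR event for payment-service: 24/Aug/2024:16:13:00
2. Find next SUCCESS event for payment-service: 24/Aug/2024:16:16:41
3. Recovery time: 24/Aug/2024:16:16:41 - 24/Aug/2024:16:13:00 = 221 seconds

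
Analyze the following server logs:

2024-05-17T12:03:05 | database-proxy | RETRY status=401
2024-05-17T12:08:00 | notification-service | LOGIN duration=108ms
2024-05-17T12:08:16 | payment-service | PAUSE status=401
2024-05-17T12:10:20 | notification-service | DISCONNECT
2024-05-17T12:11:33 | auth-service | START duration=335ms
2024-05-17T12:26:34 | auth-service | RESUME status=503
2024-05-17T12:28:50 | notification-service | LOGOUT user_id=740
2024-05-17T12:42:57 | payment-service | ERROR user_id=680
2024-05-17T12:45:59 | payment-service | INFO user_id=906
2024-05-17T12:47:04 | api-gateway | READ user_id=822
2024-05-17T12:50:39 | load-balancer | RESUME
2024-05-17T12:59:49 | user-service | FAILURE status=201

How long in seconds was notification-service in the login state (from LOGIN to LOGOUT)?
1250

To calculate state duration:

1. Find LOGIN event for notification-service: 2024-05-17T12:08:00
2. Find LOGOUT event for notification-service: 2024-05-17T12:28:50
3. Calculate duration: 2024-05-17T12:28:50 - 2024-05-17T12:08:00 = 1250 seconds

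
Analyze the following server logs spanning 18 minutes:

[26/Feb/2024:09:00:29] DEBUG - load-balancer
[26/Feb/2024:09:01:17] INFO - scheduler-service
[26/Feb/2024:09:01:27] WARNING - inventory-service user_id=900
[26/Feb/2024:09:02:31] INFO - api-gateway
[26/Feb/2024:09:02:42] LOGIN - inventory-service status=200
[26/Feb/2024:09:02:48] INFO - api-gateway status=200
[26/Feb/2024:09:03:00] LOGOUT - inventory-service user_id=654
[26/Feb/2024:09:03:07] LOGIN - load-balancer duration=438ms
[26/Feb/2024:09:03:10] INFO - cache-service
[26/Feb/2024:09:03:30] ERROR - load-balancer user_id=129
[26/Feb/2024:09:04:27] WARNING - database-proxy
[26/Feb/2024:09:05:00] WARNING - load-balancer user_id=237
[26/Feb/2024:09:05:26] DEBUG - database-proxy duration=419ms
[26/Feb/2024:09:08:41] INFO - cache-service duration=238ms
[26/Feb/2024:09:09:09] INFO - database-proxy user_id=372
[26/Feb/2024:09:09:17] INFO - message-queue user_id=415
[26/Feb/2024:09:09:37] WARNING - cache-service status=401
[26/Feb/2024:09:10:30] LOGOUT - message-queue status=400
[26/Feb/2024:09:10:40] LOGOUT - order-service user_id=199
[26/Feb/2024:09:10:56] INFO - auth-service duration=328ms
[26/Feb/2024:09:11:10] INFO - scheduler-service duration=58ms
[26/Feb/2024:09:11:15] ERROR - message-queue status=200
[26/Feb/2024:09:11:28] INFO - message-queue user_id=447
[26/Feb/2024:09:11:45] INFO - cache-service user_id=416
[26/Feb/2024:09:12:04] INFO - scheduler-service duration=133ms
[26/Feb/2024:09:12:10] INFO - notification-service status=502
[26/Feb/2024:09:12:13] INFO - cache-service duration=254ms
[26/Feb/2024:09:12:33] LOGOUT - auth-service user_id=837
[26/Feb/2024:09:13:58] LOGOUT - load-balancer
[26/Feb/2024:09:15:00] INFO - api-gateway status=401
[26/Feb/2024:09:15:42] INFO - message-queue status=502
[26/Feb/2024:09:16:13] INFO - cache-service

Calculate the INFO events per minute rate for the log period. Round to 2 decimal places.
0.94

To calculate the rate:

1. Count total INFO events: 17
2. Total time period: 18 minutes
3. Rate = 17 / 18 = 0.94 events per minute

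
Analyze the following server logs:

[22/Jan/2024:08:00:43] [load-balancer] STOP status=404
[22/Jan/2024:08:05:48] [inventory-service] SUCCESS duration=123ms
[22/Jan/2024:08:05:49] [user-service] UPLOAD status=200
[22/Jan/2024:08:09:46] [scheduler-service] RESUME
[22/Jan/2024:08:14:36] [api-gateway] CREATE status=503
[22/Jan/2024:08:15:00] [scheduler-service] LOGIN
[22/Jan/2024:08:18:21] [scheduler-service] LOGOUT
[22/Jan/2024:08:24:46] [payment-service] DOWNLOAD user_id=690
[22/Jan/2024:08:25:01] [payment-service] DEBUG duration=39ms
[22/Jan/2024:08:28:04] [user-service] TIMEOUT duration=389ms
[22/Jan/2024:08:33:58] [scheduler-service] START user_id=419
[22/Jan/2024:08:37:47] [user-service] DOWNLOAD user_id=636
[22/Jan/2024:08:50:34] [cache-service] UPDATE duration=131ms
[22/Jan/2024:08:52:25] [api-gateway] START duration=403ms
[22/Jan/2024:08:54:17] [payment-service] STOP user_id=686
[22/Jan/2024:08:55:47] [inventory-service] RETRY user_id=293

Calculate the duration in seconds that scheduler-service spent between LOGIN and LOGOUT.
201

To calculate state duration:

1. Find LOGIN event for scheduler-service: 22/Jan/2024:08:15:00
2. Find LOGOUT event for scheduler-service: 22/Jan/2024:08:18:21
3. Calculate duration: 22/Jan/2024:08:18:21 - 22/Jan/2024:08:15:00 = 201 seconds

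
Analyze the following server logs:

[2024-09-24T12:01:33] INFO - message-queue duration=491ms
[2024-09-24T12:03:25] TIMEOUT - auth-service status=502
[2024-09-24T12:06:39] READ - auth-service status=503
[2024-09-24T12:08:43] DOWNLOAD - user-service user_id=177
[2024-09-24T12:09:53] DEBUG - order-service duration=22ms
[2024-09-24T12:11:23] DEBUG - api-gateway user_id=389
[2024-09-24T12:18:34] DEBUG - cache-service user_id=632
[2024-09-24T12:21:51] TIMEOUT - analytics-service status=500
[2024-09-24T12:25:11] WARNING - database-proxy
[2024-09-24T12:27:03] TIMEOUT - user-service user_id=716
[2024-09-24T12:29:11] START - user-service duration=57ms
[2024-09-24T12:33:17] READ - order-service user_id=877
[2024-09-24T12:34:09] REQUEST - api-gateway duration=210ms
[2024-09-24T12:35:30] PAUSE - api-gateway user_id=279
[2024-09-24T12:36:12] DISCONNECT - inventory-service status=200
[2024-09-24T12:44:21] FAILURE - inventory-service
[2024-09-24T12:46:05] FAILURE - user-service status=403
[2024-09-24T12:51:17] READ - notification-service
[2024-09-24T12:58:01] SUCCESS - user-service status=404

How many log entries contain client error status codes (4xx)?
2

To find matching entries:

1. Pattern to match: client error status codes (4xx)
2. Scan each log entry for the pattern
3. Count matches: 2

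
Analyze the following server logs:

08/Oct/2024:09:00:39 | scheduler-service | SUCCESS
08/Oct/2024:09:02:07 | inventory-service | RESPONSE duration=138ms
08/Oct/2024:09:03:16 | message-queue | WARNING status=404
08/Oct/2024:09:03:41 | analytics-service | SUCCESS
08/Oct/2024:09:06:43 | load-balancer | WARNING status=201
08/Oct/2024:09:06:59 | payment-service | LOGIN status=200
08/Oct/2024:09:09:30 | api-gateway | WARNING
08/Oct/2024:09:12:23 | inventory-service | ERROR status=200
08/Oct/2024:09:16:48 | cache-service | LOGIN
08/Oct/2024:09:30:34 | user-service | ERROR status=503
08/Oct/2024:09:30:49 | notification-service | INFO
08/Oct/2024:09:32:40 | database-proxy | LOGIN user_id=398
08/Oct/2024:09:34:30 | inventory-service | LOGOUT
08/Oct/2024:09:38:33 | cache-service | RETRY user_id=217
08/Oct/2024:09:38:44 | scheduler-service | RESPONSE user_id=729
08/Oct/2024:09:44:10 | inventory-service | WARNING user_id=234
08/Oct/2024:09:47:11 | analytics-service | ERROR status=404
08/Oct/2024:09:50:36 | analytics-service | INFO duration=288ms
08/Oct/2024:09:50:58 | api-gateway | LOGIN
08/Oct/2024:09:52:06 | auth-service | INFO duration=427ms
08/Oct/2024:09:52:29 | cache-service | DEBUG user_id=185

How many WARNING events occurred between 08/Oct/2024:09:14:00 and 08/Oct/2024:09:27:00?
0

To count events in the time window:

1. Window boundaries: 08/Oct/2024:09:14:00 to 08/Oct/2024:09:27:00
2. Filter for WARNING events within this window
3. Count matching events: 0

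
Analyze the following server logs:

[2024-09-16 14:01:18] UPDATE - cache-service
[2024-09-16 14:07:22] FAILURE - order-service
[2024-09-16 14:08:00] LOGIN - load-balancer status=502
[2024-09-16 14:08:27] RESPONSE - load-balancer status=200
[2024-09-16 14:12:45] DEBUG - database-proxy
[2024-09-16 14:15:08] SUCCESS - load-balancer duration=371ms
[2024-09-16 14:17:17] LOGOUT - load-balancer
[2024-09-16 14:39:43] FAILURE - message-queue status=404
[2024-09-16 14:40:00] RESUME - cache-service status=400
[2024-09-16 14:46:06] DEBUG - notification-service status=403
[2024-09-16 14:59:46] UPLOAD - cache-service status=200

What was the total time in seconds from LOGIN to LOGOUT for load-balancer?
557

To calculate state duration:

1. Find LOGIN event for load-balancer: 2024-09-16 14:08:00
2. Find LOGOUT event for load-balancer: 2024-09-16 14:17:17
3. Calculate duration: 2024-09-16 14:17:17 - 2024-09-16 14:08:00 = 557 seconds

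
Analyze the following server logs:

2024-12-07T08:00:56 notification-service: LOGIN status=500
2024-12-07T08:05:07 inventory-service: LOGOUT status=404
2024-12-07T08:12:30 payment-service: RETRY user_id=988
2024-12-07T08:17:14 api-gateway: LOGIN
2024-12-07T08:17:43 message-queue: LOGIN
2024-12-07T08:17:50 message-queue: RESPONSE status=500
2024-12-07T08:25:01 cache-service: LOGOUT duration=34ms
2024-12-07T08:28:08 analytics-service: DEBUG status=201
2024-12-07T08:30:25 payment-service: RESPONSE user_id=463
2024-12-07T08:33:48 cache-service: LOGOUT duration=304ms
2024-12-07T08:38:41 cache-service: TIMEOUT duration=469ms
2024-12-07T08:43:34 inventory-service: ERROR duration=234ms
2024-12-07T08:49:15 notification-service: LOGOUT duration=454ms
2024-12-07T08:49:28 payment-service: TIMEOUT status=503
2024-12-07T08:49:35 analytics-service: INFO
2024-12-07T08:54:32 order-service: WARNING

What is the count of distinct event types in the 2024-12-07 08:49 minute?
3

To count unique event types:

1. Filter events in the minute starting at 2024-12-07 08:49
2. Extract event types from matching entries
3. Count unique types: 3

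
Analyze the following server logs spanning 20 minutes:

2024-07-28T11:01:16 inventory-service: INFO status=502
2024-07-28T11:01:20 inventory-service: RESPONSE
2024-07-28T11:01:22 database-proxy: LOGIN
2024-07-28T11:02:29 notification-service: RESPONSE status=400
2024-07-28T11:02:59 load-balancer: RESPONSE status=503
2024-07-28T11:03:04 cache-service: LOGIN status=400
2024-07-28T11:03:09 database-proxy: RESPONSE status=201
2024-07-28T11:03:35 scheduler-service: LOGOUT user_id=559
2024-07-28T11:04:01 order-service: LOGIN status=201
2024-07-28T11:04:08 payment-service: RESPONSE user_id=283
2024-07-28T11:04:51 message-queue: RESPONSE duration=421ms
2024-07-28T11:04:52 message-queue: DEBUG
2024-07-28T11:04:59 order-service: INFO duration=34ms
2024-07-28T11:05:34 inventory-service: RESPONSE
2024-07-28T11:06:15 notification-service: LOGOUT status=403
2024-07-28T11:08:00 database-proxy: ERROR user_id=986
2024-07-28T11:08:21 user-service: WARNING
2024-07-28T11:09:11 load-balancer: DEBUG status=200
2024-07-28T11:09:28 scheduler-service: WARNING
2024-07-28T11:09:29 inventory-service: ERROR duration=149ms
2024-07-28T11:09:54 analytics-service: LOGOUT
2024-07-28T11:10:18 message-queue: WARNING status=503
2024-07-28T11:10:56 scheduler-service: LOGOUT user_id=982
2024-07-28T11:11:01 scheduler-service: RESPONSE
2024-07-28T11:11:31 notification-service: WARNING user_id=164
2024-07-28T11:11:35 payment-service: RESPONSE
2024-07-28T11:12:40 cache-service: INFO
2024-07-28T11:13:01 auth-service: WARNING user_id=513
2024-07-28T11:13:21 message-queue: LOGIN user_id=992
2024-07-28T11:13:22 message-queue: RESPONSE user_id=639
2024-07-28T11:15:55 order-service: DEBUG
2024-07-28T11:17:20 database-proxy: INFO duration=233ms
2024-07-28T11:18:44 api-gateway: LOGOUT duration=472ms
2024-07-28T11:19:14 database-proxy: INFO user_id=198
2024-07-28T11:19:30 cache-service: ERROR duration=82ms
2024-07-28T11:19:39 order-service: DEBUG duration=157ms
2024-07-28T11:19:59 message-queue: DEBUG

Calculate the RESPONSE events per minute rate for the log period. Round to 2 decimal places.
0.5

To calculate the rate:

1. Count total RESPONSE events: 10
2. Total time period: 20 minutes
3. Rate = 10 / 20 = 0.5 events per minute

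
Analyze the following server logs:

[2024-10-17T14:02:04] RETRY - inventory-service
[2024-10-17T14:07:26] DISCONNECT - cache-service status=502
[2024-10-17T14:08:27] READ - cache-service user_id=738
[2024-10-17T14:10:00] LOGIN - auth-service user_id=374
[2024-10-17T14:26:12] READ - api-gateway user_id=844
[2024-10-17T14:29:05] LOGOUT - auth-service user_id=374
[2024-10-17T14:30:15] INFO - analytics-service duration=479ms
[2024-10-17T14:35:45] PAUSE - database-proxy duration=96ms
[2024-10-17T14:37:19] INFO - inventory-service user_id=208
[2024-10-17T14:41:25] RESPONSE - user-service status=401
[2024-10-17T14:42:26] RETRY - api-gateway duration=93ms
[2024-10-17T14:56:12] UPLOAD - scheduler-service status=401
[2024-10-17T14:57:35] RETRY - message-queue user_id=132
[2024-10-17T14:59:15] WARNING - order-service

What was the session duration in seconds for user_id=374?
1145

To calculate session duration:

1. Find LOGIN event for user_id=374: 2024-10-17T14:10:00
2. Find LOGOUT event for user_id=374: 2024-10-17T14:29:05
3. Session duration: 2024-10-17T14:29:05 - 2024-10-17T14:10:00 = 1145 seconds (19 minutes)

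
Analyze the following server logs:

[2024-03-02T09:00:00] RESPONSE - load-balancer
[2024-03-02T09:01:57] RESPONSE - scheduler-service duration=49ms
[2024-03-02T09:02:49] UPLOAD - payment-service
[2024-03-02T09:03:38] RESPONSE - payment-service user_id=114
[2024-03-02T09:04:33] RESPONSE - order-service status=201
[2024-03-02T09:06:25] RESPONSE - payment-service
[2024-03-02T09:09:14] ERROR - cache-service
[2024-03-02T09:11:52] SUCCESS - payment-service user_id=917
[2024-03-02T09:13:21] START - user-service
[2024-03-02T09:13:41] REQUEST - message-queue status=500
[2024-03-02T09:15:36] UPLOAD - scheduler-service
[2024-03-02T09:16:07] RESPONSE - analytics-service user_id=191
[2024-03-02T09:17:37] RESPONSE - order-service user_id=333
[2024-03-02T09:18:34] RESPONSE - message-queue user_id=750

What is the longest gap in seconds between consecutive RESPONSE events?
582

To find the longest gap:

1. Extract all RESPONSE events in chronological order
2. Calculate time differences between consecutive events
3. Find the maximum difference
4. Longest gap: 582 seconds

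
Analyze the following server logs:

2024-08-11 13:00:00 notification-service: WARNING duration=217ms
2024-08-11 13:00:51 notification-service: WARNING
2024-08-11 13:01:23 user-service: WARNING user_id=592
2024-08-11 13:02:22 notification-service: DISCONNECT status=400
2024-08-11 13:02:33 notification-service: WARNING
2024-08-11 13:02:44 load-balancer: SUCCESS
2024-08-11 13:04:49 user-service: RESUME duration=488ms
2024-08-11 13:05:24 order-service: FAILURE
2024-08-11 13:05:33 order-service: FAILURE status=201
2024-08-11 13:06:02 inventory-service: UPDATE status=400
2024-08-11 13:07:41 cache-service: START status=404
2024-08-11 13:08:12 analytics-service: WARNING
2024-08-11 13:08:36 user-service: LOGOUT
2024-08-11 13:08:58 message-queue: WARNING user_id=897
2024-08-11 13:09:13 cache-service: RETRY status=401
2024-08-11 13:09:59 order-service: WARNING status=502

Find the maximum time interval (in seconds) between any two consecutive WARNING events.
339

To find the longest gap:

1. Extract all WARNING events in chronological order
2. Calculate time differences between consecutive events
3. Find the maximum difference
4. Longest gap: 339 seconds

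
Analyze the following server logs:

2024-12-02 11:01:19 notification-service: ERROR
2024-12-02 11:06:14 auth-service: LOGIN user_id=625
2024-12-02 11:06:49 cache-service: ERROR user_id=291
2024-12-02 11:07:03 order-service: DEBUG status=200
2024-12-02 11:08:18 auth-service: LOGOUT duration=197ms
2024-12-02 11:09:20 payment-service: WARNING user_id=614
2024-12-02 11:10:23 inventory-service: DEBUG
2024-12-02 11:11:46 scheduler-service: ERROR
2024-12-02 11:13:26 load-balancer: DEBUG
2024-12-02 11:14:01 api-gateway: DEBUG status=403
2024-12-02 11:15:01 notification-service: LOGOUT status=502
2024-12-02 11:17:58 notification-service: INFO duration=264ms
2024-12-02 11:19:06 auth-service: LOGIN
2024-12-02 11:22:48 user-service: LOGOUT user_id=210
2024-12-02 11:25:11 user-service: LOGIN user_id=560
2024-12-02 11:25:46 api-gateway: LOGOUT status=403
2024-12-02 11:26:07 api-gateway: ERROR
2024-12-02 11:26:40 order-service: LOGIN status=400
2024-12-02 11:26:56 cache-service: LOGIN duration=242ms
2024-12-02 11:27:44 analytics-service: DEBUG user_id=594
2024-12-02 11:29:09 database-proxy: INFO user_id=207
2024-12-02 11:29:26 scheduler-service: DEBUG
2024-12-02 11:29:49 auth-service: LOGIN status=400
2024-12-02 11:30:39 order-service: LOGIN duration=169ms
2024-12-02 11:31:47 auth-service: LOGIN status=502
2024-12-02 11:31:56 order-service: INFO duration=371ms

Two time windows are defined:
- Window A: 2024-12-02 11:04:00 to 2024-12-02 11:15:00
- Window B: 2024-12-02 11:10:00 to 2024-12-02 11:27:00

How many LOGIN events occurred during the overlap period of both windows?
0

To find overlap events:

1. Window A: 2024-12-02 11:04:00 to 2024-12-02 11:15:00
2. Window B: 2024-12-02 11:10:00 to 2024-12-02 11:27:00
3. Overlap period: 2024-12-02 11:10:00 to 2024-12-02 11:15:00
4. Count LOGIN events in overlap: 0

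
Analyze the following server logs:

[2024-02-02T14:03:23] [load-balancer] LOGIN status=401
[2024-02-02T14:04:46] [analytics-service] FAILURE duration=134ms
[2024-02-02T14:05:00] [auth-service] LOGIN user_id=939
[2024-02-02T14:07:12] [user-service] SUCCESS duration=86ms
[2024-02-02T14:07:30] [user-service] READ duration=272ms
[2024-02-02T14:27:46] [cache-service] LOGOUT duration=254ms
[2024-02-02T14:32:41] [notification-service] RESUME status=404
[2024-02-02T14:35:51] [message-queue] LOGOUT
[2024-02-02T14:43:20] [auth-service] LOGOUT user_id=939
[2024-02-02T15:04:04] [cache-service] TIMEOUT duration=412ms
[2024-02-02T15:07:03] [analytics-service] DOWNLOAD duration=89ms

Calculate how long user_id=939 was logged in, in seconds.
2300

To calculate session duration:

1. Find LOGIN event for user_id=939: 2024-02-02T14:05:00
2. Find LOGOUT event for user_id=939: 2024-02-02T14:43:20
3. Session duration: 2024-02-02T14:43:20 - 2024-02-02T14:05:00 = 2300 seconds (38 minutes)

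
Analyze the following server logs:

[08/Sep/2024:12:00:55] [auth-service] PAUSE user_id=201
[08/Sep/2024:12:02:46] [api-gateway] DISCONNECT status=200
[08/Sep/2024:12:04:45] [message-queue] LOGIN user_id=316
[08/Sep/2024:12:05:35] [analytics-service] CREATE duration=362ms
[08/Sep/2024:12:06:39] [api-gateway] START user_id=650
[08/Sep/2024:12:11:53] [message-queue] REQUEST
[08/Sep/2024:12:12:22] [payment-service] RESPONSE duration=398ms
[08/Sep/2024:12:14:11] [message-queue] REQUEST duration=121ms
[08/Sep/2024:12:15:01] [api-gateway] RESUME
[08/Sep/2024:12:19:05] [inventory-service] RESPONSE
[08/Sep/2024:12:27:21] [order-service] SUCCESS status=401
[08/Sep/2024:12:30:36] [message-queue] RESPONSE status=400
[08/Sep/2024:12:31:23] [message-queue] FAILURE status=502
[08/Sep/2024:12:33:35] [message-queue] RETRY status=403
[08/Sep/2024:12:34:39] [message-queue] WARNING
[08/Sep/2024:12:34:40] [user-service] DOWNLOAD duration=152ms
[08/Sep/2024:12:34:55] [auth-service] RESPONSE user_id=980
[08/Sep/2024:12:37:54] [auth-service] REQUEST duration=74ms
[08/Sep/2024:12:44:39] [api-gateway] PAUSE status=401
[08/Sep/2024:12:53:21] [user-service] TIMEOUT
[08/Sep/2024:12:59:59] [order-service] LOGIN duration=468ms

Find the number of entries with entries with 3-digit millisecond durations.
5

To find matching entries:

1. Pattern to match: entries with 3-digit millisecond durations
2. Scan each log entry for the pattern
3. Count matches: 5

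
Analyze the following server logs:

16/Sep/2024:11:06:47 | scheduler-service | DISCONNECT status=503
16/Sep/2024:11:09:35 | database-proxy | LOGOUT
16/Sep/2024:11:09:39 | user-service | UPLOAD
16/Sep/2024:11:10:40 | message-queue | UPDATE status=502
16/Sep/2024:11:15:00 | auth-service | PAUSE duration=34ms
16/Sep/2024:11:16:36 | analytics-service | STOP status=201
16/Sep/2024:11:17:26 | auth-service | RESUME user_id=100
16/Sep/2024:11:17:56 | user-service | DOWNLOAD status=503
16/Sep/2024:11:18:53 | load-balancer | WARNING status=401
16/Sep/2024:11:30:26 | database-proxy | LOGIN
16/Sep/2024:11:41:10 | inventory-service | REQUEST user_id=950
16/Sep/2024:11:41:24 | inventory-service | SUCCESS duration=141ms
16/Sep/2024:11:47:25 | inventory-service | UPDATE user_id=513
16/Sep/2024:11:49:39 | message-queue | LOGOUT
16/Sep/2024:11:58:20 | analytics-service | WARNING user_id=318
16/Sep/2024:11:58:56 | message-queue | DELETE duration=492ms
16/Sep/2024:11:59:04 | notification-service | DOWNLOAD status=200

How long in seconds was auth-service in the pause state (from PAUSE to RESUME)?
146

To calculate state duration:

1. Find PAUSE event for auth-service: 16/Sep/2024:11:15:00
2. Find RESUME event for auth-service: 16/Sep/2024:11:17:26
3. Calculate duration: 16/Sep/2024:11:17:26 - 16/Sep/2024:11:15:00 = 146 seconds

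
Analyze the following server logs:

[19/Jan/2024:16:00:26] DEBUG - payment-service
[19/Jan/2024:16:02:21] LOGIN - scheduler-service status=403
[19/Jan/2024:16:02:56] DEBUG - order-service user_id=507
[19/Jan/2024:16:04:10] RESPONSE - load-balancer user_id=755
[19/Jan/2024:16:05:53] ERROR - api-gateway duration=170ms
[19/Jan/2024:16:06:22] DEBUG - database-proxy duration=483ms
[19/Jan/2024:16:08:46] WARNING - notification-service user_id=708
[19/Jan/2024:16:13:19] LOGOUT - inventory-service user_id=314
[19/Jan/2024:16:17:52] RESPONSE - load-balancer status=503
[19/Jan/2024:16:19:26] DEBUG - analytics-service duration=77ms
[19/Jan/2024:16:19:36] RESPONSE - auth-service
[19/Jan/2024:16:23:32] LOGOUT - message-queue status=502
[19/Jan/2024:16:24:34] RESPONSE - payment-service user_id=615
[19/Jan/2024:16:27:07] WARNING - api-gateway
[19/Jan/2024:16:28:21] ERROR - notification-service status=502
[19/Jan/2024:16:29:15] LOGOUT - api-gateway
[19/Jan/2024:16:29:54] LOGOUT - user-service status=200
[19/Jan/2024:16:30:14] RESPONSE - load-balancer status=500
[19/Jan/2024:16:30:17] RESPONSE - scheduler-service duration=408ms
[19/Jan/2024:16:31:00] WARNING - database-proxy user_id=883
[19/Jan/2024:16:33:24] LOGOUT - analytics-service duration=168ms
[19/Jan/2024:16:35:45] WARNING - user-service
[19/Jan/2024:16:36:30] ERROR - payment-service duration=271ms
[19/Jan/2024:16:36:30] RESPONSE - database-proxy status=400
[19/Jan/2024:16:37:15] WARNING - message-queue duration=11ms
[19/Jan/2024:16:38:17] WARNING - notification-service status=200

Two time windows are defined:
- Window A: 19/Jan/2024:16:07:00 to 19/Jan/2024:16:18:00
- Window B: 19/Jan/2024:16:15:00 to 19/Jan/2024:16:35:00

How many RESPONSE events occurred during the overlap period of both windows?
1

To find overlap events:

1. Window A: 19/Jan/2024:16:07:00 to 19/Jan/2024:16:18:00
2. Window B: 19/Jan/2024:16:15:00 to 19/Jan/2024:16:35:00
3. Overlap period: 19/Jan/2024:16:15:00 to 19/Jan/2024:16:18:00
4. Count RESPONSE events in overlap: 1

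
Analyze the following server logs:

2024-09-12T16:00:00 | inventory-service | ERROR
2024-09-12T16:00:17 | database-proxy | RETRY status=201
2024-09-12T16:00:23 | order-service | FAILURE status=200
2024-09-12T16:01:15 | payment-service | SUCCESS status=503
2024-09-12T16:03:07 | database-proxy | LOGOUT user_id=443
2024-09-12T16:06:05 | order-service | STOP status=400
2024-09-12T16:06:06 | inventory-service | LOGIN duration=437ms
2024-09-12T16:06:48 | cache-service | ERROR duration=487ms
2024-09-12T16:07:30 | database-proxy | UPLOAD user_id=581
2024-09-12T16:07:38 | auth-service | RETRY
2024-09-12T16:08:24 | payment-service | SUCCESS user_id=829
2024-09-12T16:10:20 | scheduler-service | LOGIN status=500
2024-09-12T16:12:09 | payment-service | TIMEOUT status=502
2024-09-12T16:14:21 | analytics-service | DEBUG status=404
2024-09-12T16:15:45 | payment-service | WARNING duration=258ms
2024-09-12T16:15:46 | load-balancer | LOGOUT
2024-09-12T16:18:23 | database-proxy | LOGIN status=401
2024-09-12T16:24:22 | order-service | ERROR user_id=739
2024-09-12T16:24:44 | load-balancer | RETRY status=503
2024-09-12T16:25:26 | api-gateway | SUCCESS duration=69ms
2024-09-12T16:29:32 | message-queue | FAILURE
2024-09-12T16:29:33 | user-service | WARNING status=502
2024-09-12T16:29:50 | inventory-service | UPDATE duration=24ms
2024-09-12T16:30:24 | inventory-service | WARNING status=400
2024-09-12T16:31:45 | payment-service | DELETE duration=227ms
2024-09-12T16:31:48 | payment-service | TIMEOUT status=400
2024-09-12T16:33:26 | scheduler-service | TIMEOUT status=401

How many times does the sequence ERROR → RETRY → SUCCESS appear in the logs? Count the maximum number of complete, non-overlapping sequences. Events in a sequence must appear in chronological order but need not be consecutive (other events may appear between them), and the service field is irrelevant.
3

To count sequences:

1. Look for pattern: ERROR → RETRY → SUCCESS
2. Greedily scan the log in chronological order, matching each sequence element in turn (ignoring service)
3. Each time the full pattern completes, increment the count and restart matching from the next event
4. Complete non-overlapping sequences found: 3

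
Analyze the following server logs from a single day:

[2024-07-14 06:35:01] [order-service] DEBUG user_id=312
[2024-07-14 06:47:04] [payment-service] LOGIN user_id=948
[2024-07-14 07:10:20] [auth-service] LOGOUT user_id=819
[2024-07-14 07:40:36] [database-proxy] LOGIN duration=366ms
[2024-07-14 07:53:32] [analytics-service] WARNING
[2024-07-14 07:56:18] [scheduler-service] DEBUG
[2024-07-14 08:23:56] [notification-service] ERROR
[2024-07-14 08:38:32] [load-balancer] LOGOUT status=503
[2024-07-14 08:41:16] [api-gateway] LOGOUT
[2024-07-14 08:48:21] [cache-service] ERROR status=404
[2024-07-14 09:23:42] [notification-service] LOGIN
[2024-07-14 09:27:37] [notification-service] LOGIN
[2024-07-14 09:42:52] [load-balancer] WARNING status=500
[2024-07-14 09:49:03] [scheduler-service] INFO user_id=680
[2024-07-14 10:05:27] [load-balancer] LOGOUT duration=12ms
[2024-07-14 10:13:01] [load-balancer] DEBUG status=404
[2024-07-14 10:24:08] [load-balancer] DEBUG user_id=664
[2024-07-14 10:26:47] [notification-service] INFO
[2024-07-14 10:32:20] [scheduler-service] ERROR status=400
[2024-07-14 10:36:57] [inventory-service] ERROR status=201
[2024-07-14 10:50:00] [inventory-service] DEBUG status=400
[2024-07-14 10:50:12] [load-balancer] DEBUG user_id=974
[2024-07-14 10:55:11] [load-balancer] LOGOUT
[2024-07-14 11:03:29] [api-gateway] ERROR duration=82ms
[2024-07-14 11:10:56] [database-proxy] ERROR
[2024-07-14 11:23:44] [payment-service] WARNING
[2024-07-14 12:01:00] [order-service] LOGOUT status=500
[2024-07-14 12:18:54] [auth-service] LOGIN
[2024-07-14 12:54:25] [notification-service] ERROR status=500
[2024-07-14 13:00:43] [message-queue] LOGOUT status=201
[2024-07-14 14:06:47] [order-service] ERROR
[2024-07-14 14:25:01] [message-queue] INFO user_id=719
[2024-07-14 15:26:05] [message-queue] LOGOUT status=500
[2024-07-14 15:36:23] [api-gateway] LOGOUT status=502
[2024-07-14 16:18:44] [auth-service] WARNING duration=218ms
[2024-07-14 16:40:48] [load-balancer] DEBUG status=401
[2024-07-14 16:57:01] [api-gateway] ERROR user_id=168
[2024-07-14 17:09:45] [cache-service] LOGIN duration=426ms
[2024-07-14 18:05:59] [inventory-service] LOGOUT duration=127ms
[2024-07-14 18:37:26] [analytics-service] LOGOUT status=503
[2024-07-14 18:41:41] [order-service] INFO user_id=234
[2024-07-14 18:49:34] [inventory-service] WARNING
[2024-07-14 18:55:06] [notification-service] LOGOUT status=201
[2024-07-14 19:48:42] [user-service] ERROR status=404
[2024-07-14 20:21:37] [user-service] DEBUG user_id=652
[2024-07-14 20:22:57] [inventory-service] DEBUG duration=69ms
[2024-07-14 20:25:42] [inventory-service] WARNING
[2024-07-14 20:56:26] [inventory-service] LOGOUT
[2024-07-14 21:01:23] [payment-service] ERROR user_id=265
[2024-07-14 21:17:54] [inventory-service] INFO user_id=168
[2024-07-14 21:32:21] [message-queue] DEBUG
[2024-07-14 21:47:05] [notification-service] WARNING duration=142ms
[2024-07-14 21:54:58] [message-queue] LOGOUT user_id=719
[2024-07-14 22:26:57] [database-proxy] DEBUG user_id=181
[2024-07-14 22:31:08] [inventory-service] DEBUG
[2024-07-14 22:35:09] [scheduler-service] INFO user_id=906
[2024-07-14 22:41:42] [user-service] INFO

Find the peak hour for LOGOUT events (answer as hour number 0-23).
18

To find the peak hour:

1. Group all LOGOUT events by hour
2. Count events in each hour
3. Find hour with maximum count
4. Peak hour: 18 (with 3 events)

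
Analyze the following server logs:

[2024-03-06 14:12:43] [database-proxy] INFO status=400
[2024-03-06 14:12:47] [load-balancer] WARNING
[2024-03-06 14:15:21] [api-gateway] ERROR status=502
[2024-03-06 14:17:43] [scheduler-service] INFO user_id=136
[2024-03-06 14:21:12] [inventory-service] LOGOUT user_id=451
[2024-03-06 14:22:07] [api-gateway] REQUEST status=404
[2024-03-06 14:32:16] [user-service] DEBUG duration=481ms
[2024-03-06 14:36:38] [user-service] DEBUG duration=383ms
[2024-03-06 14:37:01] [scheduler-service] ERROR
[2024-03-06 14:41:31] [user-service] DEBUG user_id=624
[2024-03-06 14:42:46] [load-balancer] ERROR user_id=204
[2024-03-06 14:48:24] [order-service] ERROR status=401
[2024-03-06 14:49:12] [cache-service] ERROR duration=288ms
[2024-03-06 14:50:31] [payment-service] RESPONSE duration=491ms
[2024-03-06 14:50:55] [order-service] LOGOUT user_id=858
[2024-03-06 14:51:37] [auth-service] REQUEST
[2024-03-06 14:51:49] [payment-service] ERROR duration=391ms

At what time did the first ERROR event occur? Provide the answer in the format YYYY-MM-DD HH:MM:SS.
2024-03-06 14:15:21

To find the first event:

1. Filter for all ERROR events
2. Sort by timestamp
3. Select the first one
4. Timestamp: 2024-03-06 14:15:21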